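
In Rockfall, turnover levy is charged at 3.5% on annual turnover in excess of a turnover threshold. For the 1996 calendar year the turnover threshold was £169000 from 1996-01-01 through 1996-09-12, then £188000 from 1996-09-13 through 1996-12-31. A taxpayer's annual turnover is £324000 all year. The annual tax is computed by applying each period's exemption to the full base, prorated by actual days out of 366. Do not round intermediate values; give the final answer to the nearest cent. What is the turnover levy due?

£5225.14

1996-01-01 to 1996-09-12: 256 days, exemption £169000 → (£324000 − £169000) × 3.5% × 256/366 = £3794.5355
1996-09-13 to 1996-12-31: 110 days, exemption £188000 → (£324000 − £188000) × 3.5% × 110/366 = £1430.6011
Total = £5225.1366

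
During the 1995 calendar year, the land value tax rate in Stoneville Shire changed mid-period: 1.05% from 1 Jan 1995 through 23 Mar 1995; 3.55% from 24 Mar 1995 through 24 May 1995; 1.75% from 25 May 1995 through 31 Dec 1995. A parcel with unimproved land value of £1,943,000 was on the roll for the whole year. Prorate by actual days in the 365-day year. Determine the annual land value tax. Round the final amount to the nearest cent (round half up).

1 Jan – 23 Mar 1995: 82 days at 1.05% → £1,943,000 × 1.05% × 82/365 = £4,583.3507
24 Mar – 24 May 1995: 62 days at 3.55% → £1,943,000 × 3.55% × 62/365 = £11,716.5562
25 May – 31 Dec 1995: 221 days at 1.75% → £1,943,000 × 1.75% × 221/365 = £20,587.8151
Total = £36,887.7219

£36,887.72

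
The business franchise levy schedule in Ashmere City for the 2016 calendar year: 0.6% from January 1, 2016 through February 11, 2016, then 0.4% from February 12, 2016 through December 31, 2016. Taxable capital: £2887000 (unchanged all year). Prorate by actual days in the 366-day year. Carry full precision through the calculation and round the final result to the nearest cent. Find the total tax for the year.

£12210.59

January 1 – February 11, 2016: 42 days at 0.6% → £2887000 × 0.6% × 42/366 = £1987.7705
February 12 – December 31, 2016: 324 days at 0.4% → £2887000 × 0.4% × 324/366 = £10222.8197
Total = £12210.5902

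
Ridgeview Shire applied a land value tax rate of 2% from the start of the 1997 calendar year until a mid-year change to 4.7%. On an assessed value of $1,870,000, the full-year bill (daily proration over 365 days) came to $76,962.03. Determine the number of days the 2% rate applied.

Let d = days at the first rate; then 365 − d days at the second rate.
$1,870,000 × [2%·d + 4.7%·(365−d)] / 365 = $76,962.03
Solving gives d = 79, so the new rate took effect on March 21, 1997.

79 days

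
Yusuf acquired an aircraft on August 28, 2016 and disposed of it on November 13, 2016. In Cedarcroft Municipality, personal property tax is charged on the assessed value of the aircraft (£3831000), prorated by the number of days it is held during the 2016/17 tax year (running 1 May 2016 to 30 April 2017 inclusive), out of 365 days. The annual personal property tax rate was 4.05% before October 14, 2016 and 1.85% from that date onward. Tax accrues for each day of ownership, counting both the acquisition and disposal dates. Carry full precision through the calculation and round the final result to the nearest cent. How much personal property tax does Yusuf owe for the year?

£25998.32

August 28 – October 13, 2016: 47 days at 4.05% → £3831000 × 4.05% × 47/365 = £19978.9274
October 14 – November 13, 2016: 31 days at 1.85% → £3831000 × 1.85% × 31/365 = £6019.3932
Total = £25998.3205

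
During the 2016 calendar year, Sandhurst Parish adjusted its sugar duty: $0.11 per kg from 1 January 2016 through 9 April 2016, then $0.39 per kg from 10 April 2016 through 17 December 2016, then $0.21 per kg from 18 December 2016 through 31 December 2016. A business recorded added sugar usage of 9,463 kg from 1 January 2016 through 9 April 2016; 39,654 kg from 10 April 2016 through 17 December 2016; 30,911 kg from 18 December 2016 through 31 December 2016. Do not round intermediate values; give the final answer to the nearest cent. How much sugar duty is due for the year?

1 January – 9 April 2016: 9,463 kg at $0.11/kg → $1,040.93
10 April – 17 December 2016: 39,654 kg at $0.39/kg → $15,465.06
18 December – 31 December 2016: 30,911 kg at $0.21/kg → $6,491.31

$22,997.30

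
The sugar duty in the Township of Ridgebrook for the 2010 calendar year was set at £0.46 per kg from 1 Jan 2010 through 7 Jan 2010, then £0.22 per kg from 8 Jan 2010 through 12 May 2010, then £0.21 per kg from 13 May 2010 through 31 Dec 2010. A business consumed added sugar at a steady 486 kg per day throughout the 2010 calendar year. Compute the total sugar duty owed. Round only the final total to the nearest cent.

1 Jan – 7 Jan 2010: 7 days × 486 kg/day = 3,402 kg at £0.46/kg → £1,564.92
8 Jan – 12 May 2010: 125 days × 486 kg/day = 60,750 kg at £0.22/kg → £13,365.00
13 May – 31 Dec 2010: 233 days × 486 kg/day = 113,238 kg at £0.21/kg → £23,779.98

£38,709.90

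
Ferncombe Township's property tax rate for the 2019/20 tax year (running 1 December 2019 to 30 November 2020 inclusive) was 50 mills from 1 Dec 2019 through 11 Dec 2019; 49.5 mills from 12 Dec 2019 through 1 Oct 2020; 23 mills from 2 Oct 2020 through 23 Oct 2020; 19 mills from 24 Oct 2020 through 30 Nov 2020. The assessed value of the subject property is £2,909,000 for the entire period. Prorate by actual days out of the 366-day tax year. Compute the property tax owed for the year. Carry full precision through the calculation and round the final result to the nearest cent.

1 Dec – 11 Dec 2019: 11 days at 50 mills → £2,909,000 × 5% × 11/366 = £4,371.4481
12 Dec 2019 – 1 Oct 2020: 295 days at 49.5 mills → £2,909,000 × 4.95% × 295/366 = £116,061.9467
2 Oct – 23 Oct 2020: 22 days at 23 mills → £2,909,000 × 2.3% × 22/366 = £4,021.7322
24 Oct – 30 Nov 2020: 38 days at 19 mills → £2,909,000 × 1.9% × 38/366 = £5,738.5191
Total = £130,193.6462

£130,193.65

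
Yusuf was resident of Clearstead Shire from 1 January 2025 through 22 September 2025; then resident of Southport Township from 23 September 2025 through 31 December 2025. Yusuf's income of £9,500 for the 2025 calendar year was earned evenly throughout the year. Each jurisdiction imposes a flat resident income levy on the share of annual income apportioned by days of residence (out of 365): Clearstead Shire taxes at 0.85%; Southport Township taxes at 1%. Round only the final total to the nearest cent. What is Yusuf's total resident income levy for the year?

£84.65

Clearstead Shire, 1 January – 22 September 2025: 265 days → £9,500 × 0.85% × 265/365 = £58.6267
Southport Township, 23 September – 31 December 2025: 100 days → £9,500 × 1% × 100/365 = £26.0274
Total = £84.6541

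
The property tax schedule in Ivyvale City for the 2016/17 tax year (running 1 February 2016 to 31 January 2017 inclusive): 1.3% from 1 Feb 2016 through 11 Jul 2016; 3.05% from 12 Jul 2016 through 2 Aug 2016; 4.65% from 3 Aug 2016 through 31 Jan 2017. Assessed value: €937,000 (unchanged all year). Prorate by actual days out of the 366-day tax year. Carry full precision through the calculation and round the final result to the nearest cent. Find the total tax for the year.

€28,775.63

1 Feb – 11 Jul 2016: 162 days at 1.3% → €937,000 × 1.3% × 162/366 = €5,391.5902
12 Jul – 2 Aug 2016: 22 days at 3.05% → €937,000 × 3.05% × 22/366 = €1,717.8333
3 Aug 2016 – 31 Jan 2017: 182 days at 4.65% → €937,000 × 4.65% × 182/366 = €21,666.2049
Total = €28,775.6284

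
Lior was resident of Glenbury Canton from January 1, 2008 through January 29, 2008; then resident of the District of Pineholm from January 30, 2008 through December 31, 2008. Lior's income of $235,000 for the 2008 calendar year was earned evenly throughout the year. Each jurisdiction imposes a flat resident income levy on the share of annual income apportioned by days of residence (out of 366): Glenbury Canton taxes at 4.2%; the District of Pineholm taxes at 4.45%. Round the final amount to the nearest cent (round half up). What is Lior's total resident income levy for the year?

$10,410.95

Glenbury Canton, January 1 – January 29, 2008: 29 days → $235,000 × 4.2% × 29/366 = $782.0492
The District of Pineholm, January 30 – December 31, 2008: 337 days → $235,000 × 4.45% × 337/366 = $9,628.9003
Total = $10,410.9495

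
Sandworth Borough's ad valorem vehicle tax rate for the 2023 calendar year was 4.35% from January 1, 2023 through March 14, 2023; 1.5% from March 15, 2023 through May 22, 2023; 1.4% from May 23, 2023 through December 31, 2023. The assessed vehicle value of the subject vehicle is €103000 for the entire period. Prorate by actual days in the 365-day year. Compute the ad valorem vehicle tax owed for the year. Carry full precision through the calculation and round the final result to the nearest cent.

January 1 – March 14, 2023: 73 days at 4.35% → €103000 × 4.35% × 73/365 = €896.1000
March 15 – May 22, 2023: 69 days at 1.5% → €103000 × 1.5% × 69/365 = €292.0685
May 23 – December 31, 2023: 223 days at 1.4% → €103000 × 1.4% × 223/365 = €881.0027
Total = €2069.1712

€2069.17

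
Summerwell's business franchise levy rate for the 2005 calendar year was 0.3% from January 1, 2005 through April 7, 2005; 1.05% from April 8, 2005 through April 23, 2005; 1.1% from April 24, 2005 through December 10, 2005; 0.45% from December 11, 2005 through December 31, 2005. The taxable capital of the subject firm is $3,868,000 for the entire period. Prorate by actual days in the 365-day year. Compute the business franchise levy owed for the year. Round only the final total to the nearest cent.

January 1 – April 7, 2005: 97 days at 0.3% → $3,868,000 × 0.3% × 97/365 = $3,083.8027
April 8 – April 23, 2005: 16 days at 1.05% → $3,868,000 × 1.05% × 16/365 = $1,780.3397
April 24 – December 10, 2005: 231 days at 1.1% → $3,868,000 × 1.1% × 231/365 = $26,927.6384
December 11 – December 31, 2005: 21 days at 0.45% → $3,868,000 × 0.45% × 21/365 = $1,001.4411
Total = $32,793.2219

$32,793.22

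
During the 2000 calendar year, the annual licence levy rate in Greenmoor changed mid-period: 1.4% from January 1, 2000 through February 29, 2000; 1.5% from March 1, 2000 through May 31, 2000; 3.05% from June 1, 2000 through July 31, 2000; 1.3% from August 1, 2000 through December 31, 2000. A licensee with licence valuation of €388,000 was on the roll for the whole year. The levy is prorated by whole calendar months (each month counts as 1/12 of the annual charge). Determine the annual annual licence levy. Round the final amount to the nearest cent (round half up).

€6,434.33

January 1 – February 29, 2000: 2 months at 1.4% → €388,000 × 1.4% × 2/12 = €905.3333
March 1 – May 31, 2000: 3 months at 1.5% → €388,000 × 1.5% × 3/12 = €1,455.0000
June 1 – July 31, 2000: 2 months at 3.05% → €388,000 × 3.05% × 2/12 = €1,972.3333
August 1 – December 31, 2000: 5 months at 1.3% → €388,000 × 1.3% × 5/12 = €2,101.6667
Total = €6,434.3333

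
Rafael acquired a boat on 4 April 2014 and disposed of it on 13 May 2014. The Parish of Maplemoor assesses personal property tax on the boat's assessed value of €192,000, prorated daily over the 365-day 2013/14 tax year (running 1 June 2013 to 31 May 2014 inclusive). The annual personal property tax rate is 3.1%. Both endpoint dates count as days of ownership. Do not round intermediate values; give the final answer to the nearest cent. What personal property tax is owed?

Days held (4 April – 13 May 2014): 40 out of 365
Tax = €192,000 × 3.1% × 40/365 = €652.2740

€652.27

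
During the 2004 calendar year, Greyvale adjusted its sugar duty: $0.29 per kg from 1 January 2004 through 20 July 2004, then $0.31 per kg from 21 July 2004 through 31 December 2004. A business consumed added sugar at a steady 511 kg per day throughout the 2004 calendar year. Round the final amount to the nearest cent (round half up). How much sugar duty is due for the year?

$55,913.62

1 January – 20 July 2004: 202 days × 511 kg/day = 103,222 kg at $0.29/kg → $29,934.38
21 July – 31 December 2004: 164 days × 511 kg/day = 83,804 kg at $0.31/kg → $25,979.24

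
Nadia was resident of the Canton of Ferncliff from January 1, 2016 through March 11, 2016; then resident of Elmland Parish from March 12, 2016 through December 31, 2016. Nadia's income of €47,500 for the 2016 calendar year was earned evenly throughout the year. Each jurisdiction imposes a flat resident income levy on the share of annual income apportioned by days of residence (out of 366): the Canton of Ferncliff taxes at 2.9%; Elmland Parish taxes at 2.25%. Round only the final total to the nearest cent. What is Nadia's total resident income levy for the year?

€1,128.64

The Canton of Ferncliff, January 1 – March 11, 2016: 71 days → €47,500 × 2.9% × 71/366 = €267.2199
Elmland Parish, March 12 – December 31, 2016: 295 days → €47,500 × 2.25% × 295/366 = €861.4242
Total = €1,128.6441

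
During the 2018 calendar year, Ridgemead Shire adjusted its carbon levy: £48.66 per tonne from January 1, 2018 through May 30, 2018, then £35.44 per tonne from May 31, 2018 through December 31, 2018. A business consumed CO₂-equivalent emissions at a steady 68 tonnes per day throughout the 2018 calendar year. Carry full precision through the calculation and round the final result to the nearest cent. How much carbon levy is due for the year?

£1014464.80

January 1 – May 30, 2018: 150 days × 68 tonnes/day = 10,200 tonnes at £48.66/tonne → £496332.00
May 31 – December 31, 2018: 215 days × 68 tonnes/day = 14,620 tonnes at £35.44/tonne → £518132.80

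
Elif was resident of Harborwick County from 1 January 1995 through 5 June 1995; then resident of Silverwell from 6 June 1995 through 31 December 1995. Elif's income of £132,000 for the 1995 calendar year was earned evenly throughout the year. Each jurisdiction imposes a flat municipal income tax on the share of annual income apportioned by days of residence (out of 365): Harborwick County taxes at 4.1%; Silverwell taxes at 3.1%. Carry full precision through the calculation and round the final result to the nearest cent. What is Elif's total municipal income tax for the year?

Harborwick County, 1 January – 5 June 1995: 156 days → £132,000 × 4.1% × 156/365 = £2,313.0740
Silverwell, 6 June – 31 December 1995: 209 days → £132,000 × 3.1% × 209/365 = £2,343.0904
Total = £4,656.1644

£4,656.16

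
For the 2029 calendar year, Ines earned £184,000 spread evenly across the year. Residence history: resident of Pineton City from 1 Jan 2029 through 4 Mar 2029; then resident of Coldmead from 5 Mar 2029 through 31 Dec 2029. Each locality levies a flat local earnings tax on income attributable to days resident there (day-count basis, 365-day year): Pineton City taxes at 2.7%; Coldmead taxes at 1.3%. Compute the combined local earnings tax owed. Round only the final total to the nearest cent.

£2,836.62

Pineton City, 1 Jan – 4 Mar 2029: 63 days → £184,000 × 2.7% × 63/365 = £857.4904
Coldmead, 5 Mar – 31 Dec 2029: 302 days → £184,000 × 1.3% × 302/365 = £1,979.1342
Total = £2,836.6247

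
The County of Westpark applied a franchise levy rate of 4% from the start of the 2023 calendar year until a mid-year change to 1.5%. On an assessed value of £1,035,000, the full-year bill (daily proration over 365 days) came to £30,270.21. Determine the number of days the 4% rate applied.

Let d = days at the first rate; then 365 − d days at the second rate.
£1,035,000 × [4%·d + 1.5%·(365−d)] / 365 = £30,270.21
Solving gives d = 208, so the new rate took effect on July 28, 2023.

208 days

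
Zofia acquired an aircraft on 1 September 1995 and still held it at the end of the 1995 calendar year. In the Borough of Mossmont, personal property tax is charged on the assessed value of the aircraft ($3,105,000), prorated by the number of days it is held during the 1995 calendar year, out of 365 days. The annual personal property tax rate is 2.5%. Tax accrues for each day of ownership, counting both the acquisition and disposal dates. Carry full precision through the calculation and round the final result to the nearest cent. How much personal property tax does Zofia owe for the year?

$25,945.89

Days held (1 September – 31 December 1995): 122 out of 365
Tax = $3,105,000 × 2.5% × 122/365 = $25,945.8904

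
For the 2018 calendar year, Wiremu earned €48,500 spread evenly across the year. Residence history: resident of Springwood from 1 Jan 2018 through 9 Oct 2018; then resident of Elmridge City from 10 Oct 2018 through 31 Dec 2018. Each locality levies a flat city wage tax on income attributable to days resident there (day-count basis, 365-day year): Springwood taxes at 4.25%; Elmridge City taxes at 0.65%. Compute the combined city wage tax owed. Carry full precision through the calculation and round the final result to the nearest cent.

€1,664.21

Springwood, 1 Jan – 9 Oct 2018: 282 days → €48,500 × 4.25% × 282/365 = €1,592.5274
Elmridge City, 10 Oct – 31 Dec 2018: 83 days → €48,500 × 0.65% × 83/365 = €71.6870
Total = €1,664.2144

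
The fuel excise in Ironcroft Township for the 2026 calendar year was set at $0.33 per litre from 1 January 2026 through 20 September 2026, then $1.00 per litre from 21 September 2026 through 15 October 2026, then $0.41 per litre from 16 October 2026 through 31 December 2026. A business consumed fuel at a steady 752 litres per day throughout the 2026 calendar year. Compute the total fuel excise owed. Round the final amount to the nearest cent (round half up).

$107806.72

1 January – 20 September 2026: 263 days × 752 litres/day = 197,776 litres at $0.33/litre → $65266.08
21 September – 15 October 2026: 25 days × 752 litres/day = 18,800 litres at $1.00/litre → $18800.00
16 October – 31 December 2026: 77 days × 752 litres/day = 57,904 litres at $0.41/litre → $23740.64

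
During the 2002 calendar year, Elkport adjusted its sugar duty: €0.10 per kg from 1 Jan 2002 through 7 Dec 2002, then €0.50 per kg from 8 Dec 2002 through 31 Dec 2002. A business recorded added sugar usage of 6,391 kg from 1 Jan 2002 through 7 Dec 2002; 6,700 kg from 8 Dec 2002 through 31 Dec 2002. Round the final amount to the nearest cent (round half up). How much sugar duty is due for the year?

€3,989.10

1 Jan – 7 Dec 2002: 6,391 kg at €0.10/kg → €639.10
8 Dec – 31 Dec 2002: 6,700 kg at €0.50/kg → €3,350.00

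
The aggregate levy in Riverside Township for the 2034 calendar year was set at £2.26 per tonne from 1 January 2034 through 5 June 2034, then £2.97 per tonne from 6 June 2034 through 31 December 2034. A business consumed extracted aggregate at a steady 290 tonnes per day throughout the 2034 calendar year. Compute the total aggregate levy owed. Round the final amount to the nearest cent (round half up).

£282,254.10

1 January – 5 June 2034: 156 days × 290 tonnes/day = 45,240 tonnes at £2.26/tonne → £102,242.40
6 June – 31 December 2034: 209 days × 290 tonnes/day = 60,610 tonnes at £2.97/tonne → £180,011.70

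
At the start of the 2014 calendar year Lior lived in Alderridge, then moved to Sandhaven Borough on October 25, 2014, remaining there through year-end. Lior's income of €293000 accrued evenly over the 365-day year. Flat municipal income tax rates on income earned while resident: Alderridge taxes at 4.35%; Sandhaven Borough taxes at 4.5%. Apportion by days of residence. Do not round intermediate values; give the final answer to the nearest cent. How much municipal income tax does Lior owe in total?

€12827.38

Alderridge, January 1 – October 24, 2014: 297 days → €293000 × 4.35% × 297/365 = €10370.9959
Sandhaven Borough, October 25 – December 31, 2014: 68 days → €293000 × 4.5% × 68/365 = €2456.3836
Total = €12827.3795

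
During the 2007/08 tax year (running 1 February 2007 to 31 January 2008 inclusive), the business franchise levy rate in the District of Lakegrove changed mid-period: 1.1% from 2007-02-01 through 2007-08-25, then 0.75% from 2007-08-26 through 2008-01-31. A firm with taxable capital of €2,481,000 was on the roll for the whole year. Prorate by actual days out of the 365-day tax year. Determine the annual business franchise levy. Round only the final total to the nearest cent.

2007-02-01 to 2007-08-25: 206 days at 1.1% → €2,481,000 × 1.1% × 206/365 = €15,402.5918
2007-08-26 to 2008-01-31: 159 days at 0.75% → €2,481,000 × 0.75% × 159/365 = €8,105.7329
Total = €23,508.3247

€23,508.32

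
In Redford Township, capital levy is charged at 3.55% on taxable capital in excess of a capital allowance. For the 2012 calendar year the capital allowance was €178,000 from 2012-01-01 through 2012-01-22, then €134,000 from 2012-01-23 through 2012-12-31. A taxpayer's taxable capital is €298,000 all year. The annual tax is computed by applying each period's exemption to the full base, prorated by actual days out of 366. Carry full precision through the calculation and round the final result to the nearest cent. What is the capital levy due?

€5,728.11

2012-01-01 to 2012-01-22: 22 days, exemption €178,000 → (€298,000 − €178,000) × 3.55% × 22/366 = €256.0656
2012-01-23 to 2012-12-31: 344 days, exemption €134,000 → (€298,000 − €134,000) × 3.55% × 344/366 = €5,472.0437
Total = €5,728.1093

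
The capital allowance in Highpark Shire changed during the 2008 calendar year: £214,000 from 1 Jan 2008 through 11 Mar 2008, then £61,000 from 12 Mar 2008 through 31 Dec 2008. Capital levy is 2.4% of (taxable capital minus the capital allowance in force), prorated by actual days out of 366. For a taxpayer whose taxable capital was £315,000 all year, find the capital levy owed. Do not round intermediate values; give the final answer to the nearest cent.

1 Jan – 11 Mar 2008: 71 days, exemption £214,000 → (£315,000 − £214,000) × 2.4% × 71/366 = £470.2295
12 Mar – 31 Dec 2008: 295 days, exemption £61,000 → (£315,000 − £61,000) × 2.4% × 295/366 = £4,913.4426
Total = £5,383.6721

£5,383.67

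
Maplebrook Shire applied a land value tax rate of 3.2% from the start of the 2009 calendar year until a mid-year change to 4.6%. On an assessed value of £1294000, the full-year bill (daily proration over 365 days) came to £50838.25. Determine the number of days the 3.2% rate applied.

175 days

Let d = days at the first rate; then 365 − d days at the second rate.
£1294000 × [3.2%·d + 4.6%·(365−d)] / 365 = £50838.25
Solving gives d = 175, so the new rate took effect on June 25, 2009.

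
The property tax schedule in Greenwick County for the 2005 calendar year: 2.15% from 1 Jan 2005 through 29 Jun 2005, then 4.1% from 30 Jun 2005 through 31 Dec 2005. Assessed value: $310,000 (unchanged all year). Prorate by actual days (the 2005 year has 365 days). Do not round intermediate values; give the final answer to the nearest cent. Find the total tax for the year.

1 Jan – 29 Jun 2005: 180 days at 2.15% → $310,000 × 2.15% × 180/365 = $3,286.8493
30 Jun – 31 Dec 2005: 185 days at 4.1% → $310,000 × 4.1% × 185/365 = $6,442.0548
Total = $9,728.9041

$9,728.90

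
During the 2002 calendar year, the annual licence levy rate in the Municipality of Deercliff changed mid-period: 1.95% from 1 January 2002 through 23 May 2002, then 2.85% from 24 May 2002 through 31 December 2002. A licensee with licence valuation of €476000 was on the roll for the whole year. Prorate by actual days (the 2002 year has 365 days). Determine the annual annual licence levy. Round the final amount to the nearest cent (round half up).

€11887.61

1 January – 23 May 2002: 143 days at 1.95% → €476000 × 1.95% × 143/365 = €3636.5096
24 May – 31 December 2002: 222 days at 2.85% → €476000 × 2.85% × 222/365 = €8251.1014
Total = €11887.6110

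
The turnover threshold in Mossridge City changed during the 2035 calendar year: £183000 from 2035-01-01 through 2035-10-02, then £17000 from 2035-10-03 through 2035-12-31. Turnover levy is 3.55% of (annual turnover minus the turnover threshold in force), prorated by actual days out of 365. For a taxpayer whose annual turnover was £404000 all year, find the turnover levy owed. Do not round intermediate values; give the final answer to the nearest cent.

2035-01-01 to 2035-10-02: 275 days, exemption £183000 → (£404000 − £183000) × 3.55% × 275/365 = £5910.9932
2035-10-03 to 2035-12-31: 90 days, exemption £17000 → (£404000 − £17000) × 3.55% × 90/365 = £3387.5753
Total = £9298.5685

£9298.57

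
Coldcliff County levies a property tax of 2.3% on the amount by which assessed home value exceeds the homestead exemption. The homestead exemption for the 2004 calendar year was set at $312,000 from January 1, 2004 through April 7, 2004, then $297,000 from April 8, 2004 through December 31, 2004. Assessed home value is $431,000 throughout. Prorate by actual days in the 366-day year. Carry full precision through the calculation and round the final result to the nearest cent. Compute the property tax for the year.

January 1 – April 7, 2004: 98 days, exemption $312,000 → ($431,000 − $312,000) × 2.3% × 98/366 = $732.8579
April 8 – December 31, 2004: 268 days, exemption $297,000 → ($431,000 − $297,000) × 2.3% × 268/366 = $2,256.7650
Total = $2,989.6230

$2,989.62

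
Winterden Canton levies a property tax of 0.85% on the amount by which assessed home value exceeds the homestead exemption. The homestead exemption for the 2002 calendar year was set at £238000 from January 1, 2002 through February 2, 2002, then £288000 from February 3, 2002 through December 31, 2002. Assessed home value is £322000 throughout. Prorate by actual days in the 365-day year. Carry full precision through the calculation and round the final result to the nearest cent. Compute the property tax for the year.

January 1 – February 2, 2002: 33 days, exemption £238000 → (£322000 − £238000) × 0.85% × 33/365 = £64.5534
February 3 – December 31, 2002: 332 days, exemption £288000 → (£322000 − £288000) × 0.85% × 332/365 = £262.8712
Total = £327.4247

£327.42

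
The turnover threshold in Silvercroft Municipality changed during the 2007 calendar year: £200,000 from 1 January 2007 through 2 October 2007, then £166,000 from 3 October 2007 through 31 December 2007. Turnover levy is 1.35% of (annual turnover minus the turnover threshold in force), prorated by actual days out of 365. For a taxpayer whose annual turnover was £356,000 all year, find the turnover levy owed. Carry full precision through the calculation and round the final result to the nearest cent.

£2,219.18

1 January – 2 October 2007: 275 days, exemption £200,000 → (£356,000 − £200,000) × 1.35% × 275/365 = £1,586.7123
3 October – 31 December 2007: 90 days, exemption £166,000 → (£356,000 − £166,000) × 1.35% × 90/365 = £632.4658
Total = £2,219.1781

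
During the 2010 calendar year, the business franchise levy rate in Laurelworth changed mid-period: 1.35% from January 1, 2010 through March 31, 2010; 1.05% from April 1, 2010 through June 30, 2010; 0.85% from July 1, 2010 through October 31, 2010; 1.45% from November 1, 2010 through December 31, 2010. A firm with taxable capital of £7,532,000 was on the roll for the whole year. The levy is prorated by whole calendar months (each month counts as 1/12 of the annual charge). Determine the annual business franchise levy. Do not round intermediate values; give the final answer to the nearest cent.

£84,735.00

January 1 – March 31, 2010: 3 months at 1.35% → £7,532,000 × 1.35% × 3/12 = £25,420.5000
April 1 – June 30, 2010: 3 months at 1.05% → £7,532,000 × 1.05% × 3/12 = £19,771.5000
July 1 – October 31, 2010: 4 months at 0.85% → £7,532,000 × 0.85% × 4/12 = £21,340.6667
November 1 – December 31, 2010: 2 months at 1.45% → £7,532,000 × 1.45% × 2/12 = £18,202.3333
Total = £84,735.0000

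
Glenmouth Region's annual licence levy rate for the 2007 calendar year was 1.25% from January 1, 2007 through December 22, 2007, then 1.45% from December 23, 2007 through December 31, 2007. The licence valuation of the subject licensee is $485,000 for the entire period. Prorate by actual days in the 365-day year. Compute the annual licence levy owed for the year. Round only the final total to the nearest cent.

January 1 – December 22, 2007: 356 days at 1.25% → $485,000 × 1.25% × 356/365 = $5,913.0137
December 23 – December 31, 2007: 9 days at 1.45% → $485,000 × 1.45% × 9/365 = $173.4041
Total = $6,086.4178

$6,086.42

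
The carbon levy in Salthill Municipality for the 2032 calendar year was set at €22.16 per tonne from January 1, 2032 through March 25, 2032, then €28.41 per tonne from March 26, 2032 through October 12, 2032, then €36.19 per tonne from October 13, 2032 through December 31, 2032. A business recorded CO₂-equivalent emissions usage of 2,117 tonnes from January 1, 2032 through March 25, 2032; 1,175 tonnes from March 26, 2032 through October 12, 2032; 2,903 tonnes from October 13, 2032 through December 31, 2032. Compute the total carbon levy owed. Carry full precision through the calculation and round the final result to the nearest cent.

January 1 – March 25, 2032: 2,117 tonnes at €22.16/tonne → €46,912.72
March 26 – October 12, 2032: 1,175 tonnes at €28.41/tonne → €33,381.75
October 13 – December 31, 2032: 2,903 tonnes at €36.19/tonne → €105,059.57

€185,354.04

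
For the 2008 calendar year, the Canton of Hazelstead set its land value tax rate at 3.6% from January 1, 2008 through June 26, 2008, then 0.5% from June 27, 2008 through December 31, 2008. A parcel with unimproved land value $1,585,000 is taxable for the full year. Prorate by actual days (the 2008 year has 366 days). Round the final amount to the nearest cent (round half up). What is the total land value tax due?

$31,821.26

January 1 – June 26, 2008: 178 days at 3.6% → $1,585,000 × 3.6% × 178/366 = $27,750.4918
June 27 – December 31, 2008: 188 days at 0.5% → $1,585,000 × 0.5% × 188/366 = $4,070.7650
Total = $31,821.2568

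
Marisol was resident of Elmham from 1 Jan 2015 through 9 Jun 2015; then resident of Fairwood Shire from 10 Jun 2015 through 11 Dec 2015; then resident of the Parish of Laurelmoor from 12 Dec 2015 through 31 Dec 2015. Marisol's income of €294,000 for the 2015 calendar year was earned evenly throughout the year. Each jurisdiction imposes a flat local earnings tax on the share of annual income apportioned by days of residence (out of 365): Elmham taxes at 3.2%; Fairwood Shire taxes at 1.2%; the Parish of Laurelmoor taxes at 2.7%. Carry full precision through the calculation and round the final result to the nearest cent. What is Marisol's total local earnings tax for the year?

€6,347.18

Elmham, 1 Jan – 9 Jun 2015: 160 days → €294,000 × 3.2% × 160/365 = €4,124.0548
Fairwood Shire, 10 Jun – 11 Dec 2015: 185 days → €294,000 × 1.2% × 185/365 = €1,788.1644
The Parish of Laurelmoor, 12 Dec – 31 Dec 2015: 20 days → €294,000 × 2.7% × 20/365 = €434.9589
Total = €6,347.1781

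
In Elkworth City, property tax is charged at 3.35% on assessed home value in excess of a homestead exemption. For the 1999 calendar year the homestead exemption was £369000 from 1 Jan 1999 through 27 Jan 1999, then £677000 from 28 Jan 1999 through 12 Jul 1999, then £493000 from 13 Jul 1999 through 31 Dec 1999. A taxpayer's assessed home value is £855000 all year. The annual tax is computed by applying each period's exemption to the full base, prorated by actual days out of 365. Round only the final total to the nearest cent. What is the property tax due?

£9630.93

1 Jan – 27 Jan 1999: 27 days, exemption £369000 → (£855000 − £369000) × 3.35% × 27/365 = £1204.3479
28 Jan – 12 Jul 1999: 166 days, exemption £677000 → (£855000 − £677000) × 3.35% × 166/365 = £2711.9397
13 Jul – 31 Dec 1999: 172 days, exemption £493000 → (£855000 − £493000) × 3.35% × 172/365 = £5714.6411
Total = £9630.9288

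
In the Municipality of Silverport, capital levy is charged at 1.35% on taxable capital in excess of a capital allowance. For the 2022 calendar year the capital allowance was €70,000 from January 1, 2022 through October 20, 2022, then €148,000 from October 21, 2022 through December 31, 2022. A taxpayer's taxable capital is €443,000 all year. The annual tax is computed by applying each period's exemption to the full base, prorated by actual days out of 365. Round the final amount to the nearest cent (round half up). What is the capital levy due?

€4,827.78

January 1 – October 20, 2022: 293 days, exemption €70,000 → (€443,000 − €70,000) × 1.35% × 293/365 = €4,042.1959
October 21 – December 31, 2022: 72 days, exemption €148,000 → (€443,000 − €148,000) × 1.35% × 72/365 = €785.5890
Total = €4,827.7849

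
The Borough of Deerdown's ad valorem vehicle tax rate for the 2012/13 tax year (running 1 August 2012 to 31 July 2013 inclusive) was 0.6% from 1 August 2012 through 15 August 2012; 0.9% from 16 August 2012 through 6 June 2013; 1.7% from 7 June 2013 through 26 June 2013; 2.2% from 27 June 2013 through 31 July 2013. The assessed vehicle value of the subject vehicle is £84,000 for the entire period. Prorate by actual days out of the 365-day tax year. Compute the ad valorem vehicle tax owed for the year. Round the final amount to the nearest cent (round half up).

1 August – 15 August 2012: 15 days at 0.6% → £84,000 × 0.6% × 15/365 = £20.7123
16 August 2012 – 6 June 2013: 295 days at 0.9% → £84,000 × 0.9% × 295/365 = £611.0137
7 June – 26 June 2013: 20 days at 1.7% → £84,000 × 1.7% × 20/365 = £78.2466
27 June – 31 July 2013: 35 days at 2.2% → £84,000 × 2.2% × 35/365 = £177.2055
Total = £887.1781

£887.18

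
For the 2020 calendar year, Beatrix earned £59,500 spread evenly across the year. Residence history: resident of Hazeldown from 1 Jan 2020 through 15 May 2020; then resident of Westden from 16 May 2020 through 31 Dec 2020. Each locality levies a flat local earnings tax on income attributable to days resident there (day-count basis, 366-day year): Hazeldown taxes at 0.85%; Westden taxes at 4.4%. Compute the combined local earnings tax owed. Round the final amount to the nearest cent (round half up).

£1,833.12

Hazeldown, 1 Jan – 15 May 2020: 136 days → £59,500 × 0.85% × 136/366 = £187.9290
Westden, 16 May – 31 Dec 2020: 230 days → £59,500 × 4.4% × 230/366 = £1,645.1913
Total = £1,833.1202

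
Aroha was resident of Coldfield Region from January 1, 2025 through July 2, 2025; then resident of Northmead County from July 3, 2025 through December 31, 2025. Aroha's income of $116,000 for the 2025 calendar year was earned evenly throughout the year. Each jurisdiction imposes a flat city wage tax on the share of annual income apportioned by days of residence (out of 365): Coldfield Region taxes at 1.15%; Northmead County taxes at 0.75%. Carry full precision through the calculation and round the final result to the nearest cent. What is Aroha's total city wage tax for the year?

$1,102.64

Coldfield Region, January 1 – July 2, 2025: 183 days → $116,000 × 1.15% × 183/365 = $668.8274
Northmead County, July 3 – December 31, 2025: 182 days → $116,000 × 0.75% × 182/365 = $433.8082
Total = $1,102.6356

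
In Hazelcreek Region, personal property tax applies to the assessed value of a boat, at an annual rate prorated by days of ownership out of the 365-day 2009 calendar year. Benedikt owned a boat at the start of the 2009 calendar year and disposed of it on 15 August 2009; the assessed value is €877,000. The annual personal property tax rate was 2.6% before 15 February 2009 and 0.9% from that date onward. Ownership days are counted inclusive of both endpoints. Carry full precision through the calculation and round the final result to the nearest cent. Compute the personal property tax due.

1 January – 14 February 2009: 45 days at 2.6% → €877,000 × 2.6% × 45/365 = €2,811.2055
15 February – 15 August 2009: 182 days at 0.9% → €877,000 × 0.9% × 182/365 = €3,935.6877
Total = €6,746.8932

€6,746.89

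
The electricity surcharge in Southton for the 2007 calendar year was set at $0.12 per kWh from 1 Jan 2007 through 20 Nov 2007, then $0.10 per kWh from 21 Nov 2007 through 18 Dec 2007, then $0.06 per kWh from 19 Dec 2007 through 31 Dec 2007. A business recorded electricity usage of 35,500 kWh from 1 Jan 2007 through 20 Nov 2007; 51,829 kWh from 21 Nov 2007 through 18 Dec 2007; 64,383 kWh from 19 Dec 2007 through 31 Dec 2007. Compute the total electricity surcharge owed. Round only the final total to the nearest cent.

$13305.88

1 Jan – 20 Nov 2007: 35,500 kWh at $0.12/kWh → $4260.00
21 Nov – 18 Dec 2007: 51,829 kWh at $0.10/kWh → $5182.90
19 Dec – 31 Dec 2007: 64,383 kWh at $0.06/kWh → $3862.98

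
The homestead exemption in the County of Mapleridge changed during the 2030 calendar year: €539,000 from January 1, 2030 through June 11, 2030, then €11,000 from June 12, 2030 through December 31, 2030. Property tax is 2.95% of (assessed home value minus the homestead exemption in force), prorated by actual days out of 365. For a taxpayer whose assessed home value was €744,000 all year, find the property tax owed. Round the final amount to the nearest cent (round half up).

January 1 – June 11, 2030: 162 days, exemption €539,000 → (€744,000 − €539,000) × 2.95% × 162/365 = €2,684.0959
June 12 – December 31, 2030: 203 days, exemption €11,000 → (€744,000 − €11,000) × 2.95% × 203/365 = €12,026.2205
Total = €14,710.3164

€14,710.32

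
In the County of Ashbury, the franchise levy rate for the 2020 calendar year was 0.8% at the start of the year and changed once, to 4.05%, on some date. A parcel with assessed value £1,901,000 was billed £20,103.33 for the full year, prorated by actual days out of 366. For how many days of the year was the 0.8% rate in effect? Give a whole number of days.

Let d = days at the first rate; then 366 − d days at the second rate.
£1,901,000 × [0.8%·d + 4.05%·(366−d)] / 366 = £20,103.33
Solving gives d = 337, so the new rate took effect on December 3, 2020.

337 days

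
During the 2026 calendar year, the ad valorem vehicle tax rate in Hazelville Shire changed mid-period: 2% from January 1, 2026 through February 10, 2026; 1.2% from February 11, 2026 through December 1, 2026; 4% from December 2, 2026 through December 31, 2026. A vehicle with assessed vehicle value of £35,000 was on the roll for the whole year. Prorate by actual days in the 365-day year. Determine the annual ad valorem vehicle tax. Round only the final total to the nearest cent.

£532.00

January 1 – February 10, 2026: 41 days at 2% → £35,000 × 2% × 41/365 = £78.6301
February 11 – December 1, 2026: 294 days at 1.2% → £35,000 × 1.2% × 294/365 = £338.3014
December 2 – December 31, 2026: 30 days at 4% → £35,000 × 4% × 30/365 = £115.0685
Total = £532.0000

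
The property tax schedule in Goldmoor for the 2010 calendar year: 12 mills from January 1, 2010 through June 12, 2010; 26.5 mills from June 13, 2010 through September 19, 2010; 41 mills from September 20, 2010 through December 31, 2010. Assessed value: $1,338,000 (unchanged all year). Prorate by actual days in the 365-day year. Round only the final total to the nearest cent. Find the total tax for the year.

$32,267.79

January 1 – June 12, 2010: 163 days at 12 mills → $1,338,000 × 1.2% × 163/365 = $7,170.2137
June 13 – September 19, 2010: 99 days at 26.5 mills → $1,338,000 × 2.65% × 99/365 = $9,617.1041
September 20 – December 31, 2010: 103 days at 41 mills → $1,338,000 × 4.1% × 103/365 = $15,480.4767
Total = $32,267.7945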